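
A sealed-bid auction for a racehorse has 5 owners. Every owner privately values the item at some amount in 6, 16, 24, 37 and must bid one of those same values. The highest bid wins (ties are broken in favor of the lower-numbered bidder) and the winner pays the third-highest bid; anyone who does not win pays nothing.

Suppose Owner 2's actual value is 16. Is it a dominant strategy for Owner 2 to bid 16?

Consider the case where Owner 1 bids 6, Owner 3 bids 6, Owner 4 bids 6 and Owner 5 bids 24.
Truthful bid 16: loses, pays 0, utility 0.
Bid 24 instead: wins, pays 6, utility 16 - 6 = 10.
Since 10 > 0, bidding 24 is strictly better here, so truthful bidding is not dominant.

No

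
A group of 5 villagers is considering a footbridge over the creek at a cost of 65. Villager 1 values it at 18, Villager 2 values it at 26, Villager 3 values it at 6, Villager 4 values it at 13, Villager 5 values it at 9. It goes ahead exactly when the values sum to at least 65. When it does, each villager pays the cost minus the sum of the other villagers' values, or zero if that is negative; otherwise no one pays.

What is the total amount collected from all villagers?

Total value 72 ≥ cost 65, so it is built.
Villager 1: others sum to 54; max(0, 65 - 54) = 11.
Villager 2: others sum to 46; max(0, 65 - 46) = 19.
Villager 3: others sum to 66; max(0, 65 - 66) = 0.
Villager 4: others sum to 59; max(0, 65 - 59) = 6.
Villager 5: others sum to 63; max(0, 65 - 63) = 2.
Total collected = 11 + 19 + 0 + 6 + 2 = 38.

38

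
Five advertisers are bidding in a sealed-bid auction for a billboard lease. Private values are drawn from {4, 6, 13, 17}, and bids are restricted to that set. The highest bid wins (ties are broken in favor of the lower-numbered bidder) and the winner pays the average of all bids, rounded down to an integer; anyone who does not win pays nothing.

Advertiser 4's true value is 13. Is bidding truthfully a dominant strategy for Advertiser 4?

No

Consider the case where Advertiser 1 bids 4, Advertiser 2 bids 4, Advertiser 3 bids 4 and Advertiser 5 bids 4.
Truthful bid 13: wins, pays 5, utility 13 - 5 = 8.
Bid 6 instead: wins, pays 4, utility 13 - 4 = 9.
Since 9 > 8, bidding 6 is strictly better here, so truthful bidding is not dominant.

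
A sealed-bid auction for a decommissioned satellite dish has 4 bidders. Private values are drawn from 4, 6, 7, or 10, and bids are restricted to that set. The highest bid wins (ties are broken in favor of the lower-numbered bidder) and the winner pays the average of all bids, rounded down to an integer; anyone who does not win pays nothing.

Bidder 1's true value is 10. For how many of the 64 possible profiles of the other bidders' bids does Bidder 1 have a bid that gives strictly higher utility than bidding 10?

Others bid (4, 4, 4): truth gives 5; bid 4 gives 6 > 5. Violating.
Others bid (4, 4, 6): truth gives 4; bid 6 gives 5 > 4. Violating.
Others bid (4, 4, 7): truth gives 4; bid 7 gives 5 > 4. Violating.
Others bid (4, 6, 4): truth gives 4; bid 6 gives 5 > 4. Violating.
Others bid (4, 4, 10): truth gives 3; no alternative beats it.
Others bid (4, 6, 7): truth gives 4; no alternative beats it.
(Checking all 64 profiles: 20 have a profitable deviation, 44 do not.)

20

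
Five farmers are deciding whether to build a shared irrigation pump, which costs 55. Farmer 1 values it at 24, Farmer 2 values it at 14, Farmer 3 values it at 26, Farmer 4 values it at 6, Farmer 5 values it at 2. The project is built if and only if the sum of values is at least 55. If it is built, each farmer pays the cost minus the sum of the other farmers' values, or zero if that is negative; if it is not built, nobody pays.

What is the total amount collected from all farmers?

16

Total value 72 ≥ cost 55, so it is built.
Farmer 1: others sum to 48; max(0, 55 - 48) = 7.
Farmer 2: others sum to 58; max(0, 55 - 58) = 0.
Farmer 3: others sum to 46; max(0, 55 - 46) = 9.
Farmer 4: others sum to 66; max(0, 55 - 66) = 0.
Farmer 5: others sum to 70; max(0, 55 - 70) = 0.
Total collected = 7 + 0 + 9 + 0 + 0 = 16.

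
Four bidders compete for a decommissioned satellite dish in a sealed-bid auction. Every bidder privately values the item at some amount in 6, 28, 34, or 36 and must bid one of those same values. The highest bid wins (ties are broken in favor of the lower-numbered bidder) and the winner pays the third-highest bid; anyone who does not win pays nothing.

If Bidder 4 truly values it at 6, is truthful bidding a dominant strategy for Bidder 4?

Yes

Check each profile of the others' bids and compare truth against every alternative bid.
Others bid (6, 6, 6): truth gives 0, best alternative gives 0.
Others bid (6, 6, 28): truth gives 0, best alternative gives 0.
Others bid (6, 6, 34): truth gives 0, best alternative gives 0.
Others bid (6, 6, 36): truth gives 0, best alternative gives 0.
Others bid (6, 28, 6): truth gives 0, best alternative gives 0.
Others bid (6, 28, 28): truth gives 0, best alternative gives 0.
(Remaining 58 profiles checked similarly; truth is weakly best in each.)
In every case the truthful bid is at least as good as any alternative, so it is a dominant strategy.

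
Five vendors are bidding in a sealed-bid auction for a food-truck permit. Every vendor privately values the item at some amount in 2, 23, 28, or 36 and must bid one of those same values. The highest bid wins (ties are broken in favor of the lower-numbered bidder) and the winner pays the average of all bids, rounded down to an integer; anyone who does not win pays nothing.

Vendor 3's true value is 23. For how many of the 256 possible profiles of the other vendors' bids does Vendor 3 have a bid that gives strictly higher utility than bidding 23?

62

Others bid (2, 2, 2, 28): truth gives 0; bid 28 gives 11 > 0. Violating.
Others bid (2, 2, 2, 36): truth gives 0; bid 36 gives 8 > 0. Violating.
Others bid (2, 2, 23, 28): truth gives 0; bid 28 gives 7 > 0. Violating.
Others bid (2, 2, 23, 36): truth gives 0; bid 36 gives 4 > 0. Violating.
Others bid (2, 2, 2, 2): truth gives 17; no alternative beats it.
Others bid (2, 2, 2, 23): truth gives 13; no alternative beats it.
(Checking all 256 profiles: 62 have a profitable deviation, 194 do not.)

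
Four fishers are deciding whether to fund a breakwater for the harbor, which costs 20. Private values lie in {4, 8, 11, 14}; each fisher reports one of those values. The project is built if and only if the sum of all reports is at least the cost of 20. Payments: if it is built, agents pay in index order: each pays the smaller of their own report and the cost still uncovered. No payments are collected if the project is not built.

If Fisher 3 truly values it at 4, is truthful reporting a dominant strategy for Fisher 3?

Yes

Check each profile of the others' reports and compare truth against every alternative report.
Others report (4, 4, 4): truth gives 0, best alternative gives -4.
Others report (4, 4, 8): truth gives 0, best alternative gives -4.
Others report (4, 4, 11): truth gives 0, best alternative gives -4.
Others report (4, 4, 14): truth gives 0, best alternative gives -4.
Others report (4, 8, 4): truth gives 0, best alternative gives -4.
Others report (4, 8, 8): truth gives 0, best alternative gives -4.
(Remaining 58 profiles checked similarly; truth is weakly best in each.)
In every case the truthful report is at least as good as any alternative, so it is a dominant strategy.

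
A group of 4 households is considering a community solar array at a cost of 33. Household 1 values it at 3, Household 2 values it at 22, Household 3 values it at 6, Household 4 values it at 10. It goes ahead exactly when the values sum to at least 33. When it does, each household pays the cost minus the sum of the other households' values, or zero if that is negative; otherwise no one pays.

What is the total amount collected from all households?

16

Total value 41 ≥ cost 33, so it is built.
Household 1: others sum to 38; max(0, 33 - 38) = 0.
Household 2: others sum to 19; max(0, 33 - 19) = 14.
Household 3: others sum to 35; max(0, 33 - 35) = 0.
Household 4: others sum to 31; max(0, 33 - 31) = 2.
Total collected = 0 + 14 + 0 + 2 = 16.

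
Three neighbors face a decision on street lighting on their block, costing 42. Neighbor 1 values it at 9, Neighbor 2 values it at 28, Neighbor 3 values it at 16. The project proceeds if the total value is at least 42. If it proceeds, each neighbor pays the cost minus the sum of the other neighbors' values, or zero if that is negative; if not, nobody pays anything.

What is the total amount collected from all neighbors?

Total value 53 ≥ cost 42, so it is built.
Neighbor 1: others sum to 44; max(0, 42 - 44) = 0.
Neighbor 2: others sum to 25; max(0, 42 - 25) = 17.
Neighbor 3: others sum to 37; max(0, 42 - 37) = 5.
Total collected = 0 + 17 + 5 = 22.

22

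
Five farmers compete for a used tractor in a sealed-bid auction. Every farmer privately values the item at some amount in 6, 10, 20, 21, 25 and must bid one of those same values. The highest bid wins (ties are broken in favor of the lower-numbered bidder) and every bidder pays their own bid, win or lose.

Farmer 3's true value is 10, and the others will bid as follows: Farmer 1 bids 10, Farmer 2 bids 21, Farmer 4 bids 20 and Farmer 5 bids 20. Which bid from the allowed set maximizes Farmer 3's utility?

6

Bid 6: loses but pays 6, utility -6.
Bid 10: loses but pays 10, utility -10.
Bid 20: loses but pays 20, utility -20.
Bid 21: loses but pays 21, utility -21.
Bid 25: wins, pays 25, utility 10 - 25 = -15.
The best choice is 6 with utility -6.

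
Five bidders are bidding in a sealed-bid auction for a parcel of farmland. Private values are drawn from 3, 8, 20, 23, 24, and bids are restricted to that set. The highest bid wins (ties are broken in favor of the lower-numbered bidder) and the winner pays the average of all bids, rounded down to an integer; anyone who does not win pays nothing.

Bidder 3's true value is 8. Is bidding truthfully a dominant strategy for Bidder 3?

Consider the case where Bidder 1 bids 3, Bidder 2 bids 8, Bidder 4 bids 3 and Bidder 5 bids 3.
Truthful bid 8: loses, pays 0, utility 0.
Bid 20 instead: wins, pays 7, utility 8 - 7 = 1.
Since 1 > 0, bidding 20 is strictly better here, so truthful bidding is not dominant.

No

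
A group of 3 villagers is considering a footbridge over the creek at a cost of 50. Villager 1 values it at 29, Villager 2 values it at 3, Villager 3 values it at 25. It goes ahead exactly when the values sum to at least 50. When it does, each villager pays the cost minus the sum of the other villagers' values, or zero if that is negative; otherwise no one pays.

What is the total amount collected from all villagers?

40

Total value 57 ≥ cost 50, so it is built.
Villager 1: others sum to 28; max(0, 50 - 28) = 22.
Villager 2: others sum to 54; max(0, 50 - 54) = 0.
Villager 3: others sum to 32; max(0, 50 - 32) = 18.
Total collected = 22 + 0 + 18 = 40.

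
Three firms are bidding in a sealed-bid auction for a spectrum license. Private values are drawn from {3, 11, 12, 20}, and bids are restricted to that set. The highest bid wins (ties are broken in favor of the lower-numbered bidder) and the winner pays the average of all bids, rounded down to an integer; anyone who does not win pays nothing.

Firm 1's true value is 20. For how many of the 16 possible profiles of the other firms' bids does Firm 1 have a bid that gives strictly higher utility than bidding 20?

Others bid (3, 3): truth gives 12; bid 3 gives 17 > 12. Violating.
Others bid (3, 11): truth gives 9; bid 11 gives 12 > 9. Violating.
Others bid (3, 12): truth gives 9; bid 12 gives 11 > 9. Violating.
Others bid (11, 3): truth gives 9; bid 11 gives 12 > 9. Violating.
Others bid (3, 20): truth gives 6; no alternative beats it.
Others bid (11, 20): truth gives 3; no alternative beats it.
(Checking all 16 profiles: 9 have a profitable deviation, 7 do not.)

9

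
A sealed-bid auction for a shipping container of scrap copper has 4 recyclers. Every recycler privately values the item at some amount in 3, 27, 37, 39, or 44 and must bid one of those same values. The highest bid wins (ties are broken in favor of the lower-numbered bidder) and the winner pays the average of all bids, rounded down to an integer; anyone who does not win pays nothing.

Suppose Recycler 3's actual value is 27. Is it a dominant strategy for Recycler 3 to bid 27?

No

Consider the case where Recycler 1 bids 3, Recycler 2 bids 3 and Recycler 4 bids 37.
Truthful bid 27: loses, pays 0, utility 0.
Bid 37 instead: wins, pays 20, utility 27 - 20 = 7.
Since 7 > 0, bidding 37 is strictly better here, so truthful bidding is not dominant.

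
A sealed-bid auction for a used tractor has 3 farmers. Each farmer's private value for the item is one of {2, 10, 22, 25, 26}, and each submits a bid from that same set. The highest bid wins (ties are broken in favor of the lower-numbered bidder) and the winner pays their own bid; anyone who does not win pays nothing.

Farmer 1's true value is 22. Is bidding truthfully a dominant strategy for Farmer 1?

No

Consider the case where Farmer 2 bids 2 and Farmer 3 bids 2.
Truthful bid 22: wins, pays 22, utility 22 - 22 = 0.
Bid 2 instead: wins, pays 2, utility 22 - 2 = 20.
Since 20 > 0, bidding 2 is strictly better here, so truthful bidding is not dominant.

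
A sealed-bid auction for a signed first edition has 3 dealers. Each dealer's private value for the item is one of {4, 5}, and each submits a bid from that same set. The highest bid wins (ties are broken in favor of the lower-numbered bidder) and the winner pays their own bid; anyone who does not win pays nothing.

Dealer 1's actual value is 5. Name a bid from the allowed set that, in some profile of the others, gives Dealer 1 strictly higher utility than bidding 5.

Suppose Dealer 2 bids 4 and Dealer 3 bids 4.
Bid 5: wins, pays 5, utility 5 - 5 = 0.
Bid 4: wins, pays 4, utility 5 - 4 = 1.
So bidding 4 beats truth here (1 > 0).

4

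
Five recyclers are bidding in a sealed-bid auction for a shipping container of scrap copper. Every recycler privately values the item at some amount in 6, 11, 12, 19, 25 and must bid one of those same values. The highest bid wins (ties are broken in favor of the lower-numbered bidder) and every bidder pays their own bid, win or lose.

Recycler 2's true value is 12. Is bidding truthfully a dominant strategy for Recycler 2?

Consider the case where Recycler 1 bids 6, Recycler 3 bids 6, Recycler 4 bids 6 and Recycler 5 bids 6.
Truthful bid 12: wins, pays 12, utility 12 - 12 = 0.
Bid 11 instead: wins, pays 11, utility 12 - 11 = 1.
Since 1 > 0, bidding 11 is strictly better here, so truthful bidding is not dominant.

No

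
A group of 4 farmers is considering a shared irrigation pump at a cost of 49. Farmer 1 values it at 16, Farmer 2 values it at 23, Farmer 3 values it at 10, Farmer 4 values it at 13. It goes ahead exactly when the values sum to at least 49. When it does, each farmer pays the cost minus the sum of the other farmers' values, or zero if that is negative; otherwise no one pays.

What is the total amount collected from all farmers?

13

Total value 62 ≥ cost 49, so it is built.
Farmer 1: others sum to 46; max(0, 49 - 46) = 3.
Farmer 2: others sum to 39; max(0, 49 - 39) = 10.
Farmer 3: others sum to 52; max(0, 49 - 52) = 0.
Farmer 4: others sum to 49; max(0, 49 - 49) = 0.
Total collected = 3 + 10 + 0 + 0 = 13.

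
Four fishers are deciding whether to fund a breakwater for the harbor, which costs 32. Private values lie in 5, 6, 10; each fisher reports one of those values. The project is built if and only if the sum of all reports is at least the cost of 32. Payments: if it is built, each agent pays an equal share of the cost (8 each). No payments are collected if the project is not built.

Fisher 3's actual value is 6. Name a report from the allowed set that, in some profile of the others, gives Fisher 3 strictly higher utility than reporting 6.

5

Suppose Fisher 1 reports 6, Fisher 2 reports 10 and Fisher 4 reports 10.
Report 6: project built, pays 8, utility 6 - 8 = -2.
Report 5: project not built, utility 0.
So reporting 5 beats truth here (0 > -2).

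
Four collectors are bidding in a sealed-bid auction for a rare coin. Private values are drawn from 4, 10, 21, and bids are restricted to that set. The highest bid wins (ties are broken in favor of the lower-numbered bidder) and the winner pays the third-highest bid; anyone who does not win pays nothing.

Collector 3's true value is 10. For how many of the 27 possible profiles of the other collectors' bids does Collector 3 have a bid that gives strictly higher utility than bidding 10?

Others bid (4, 4, 21): truth gives 0; bid 21 gives 6 > 0. Violating.
Others bid (4, 10, 4): truth gives 0; bid 21 gives 6 > 0. Violating.
Others bid (10, 4, 4): truth gives 0; bid 21 gives 6 > 0. Violating.
Others bid (4, 4, 4): truth gives 6; no alternative beats it.
Others bid (4, 4, 10): truth gives 6; no alternative beats it.
(Checking all 27 profiles: 3 have a profitable deviation, 24 do not.)

3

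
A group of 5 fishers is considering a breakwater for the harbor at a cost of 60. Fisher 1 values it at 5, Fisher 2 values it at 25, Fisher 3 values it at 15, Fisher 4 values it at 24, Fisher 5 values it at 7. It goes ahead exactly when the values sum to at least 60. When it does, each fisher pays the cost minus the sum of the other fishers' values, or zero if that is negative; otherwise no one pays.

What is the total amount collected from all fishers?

17

Total value 76 ≥ cost 60, so it is built.
Fisher 1: others sum to 71; max(0, 60 - 71) = 0.
Fisher 2: others sum to 51; max(0, 60 - 51) = 9.
Fisher 3: others sum to 61; max(0, 60 - 61) = 0.
Fisher 4: others sum to 52; max(0, 60 - 52) = 8.
Fisher 5: others sum to 69; max(0, 60 - 69) = 0.
Total collected = 0 + 9 + 0 + 8 + 0 = 17.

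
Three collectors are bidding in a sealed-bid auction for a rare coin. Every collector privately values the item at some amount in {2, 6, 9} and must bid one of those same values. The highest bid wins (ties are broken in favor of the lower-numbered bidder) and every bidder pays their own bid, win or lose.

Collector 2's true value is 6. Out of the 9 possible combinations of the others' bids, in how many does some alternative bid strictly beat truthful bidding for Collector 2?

Others bid (2, 9): truth gives -6; bid 2 gives -2 > -6. Violating.
Others bid (6, 2): truth gives -6; bid 2 gives -2 > -6. Violating.
Others bid (6, 6): truth gives -6; bid 2 gives -2 > -6. Violating.
Others bid (6, 9): truth gives -6; bid 2 gives -2 > -6. Violating.
Others bid (2, 2): truth gives 0; no alternative beats it.
Others bid (2, 6): truth gives 0; no alternative beats it.
(Checking all 9 profiles: 7 have a profitable deviation, 2 do not.)

7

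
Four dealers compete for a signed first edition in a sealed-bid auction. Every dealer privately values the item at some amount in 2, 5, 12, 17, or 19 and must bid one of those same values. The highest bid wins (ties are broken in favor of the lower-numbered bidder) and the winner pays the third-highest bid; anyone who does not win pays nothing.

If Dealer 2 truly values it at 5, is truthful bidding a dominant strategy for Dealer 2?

No

Consider the case where Dealer 1 bids 2, Dealer 3 bids 2 and Dealer 4 bids 12.
Truthful bid 5: loses, pays 0, utility 0.
Bid 12 instead: wins, pays 2, utility 5 - 2 = 3.
Since 3 > 0, bidding 12 is strictly better here, so truthful bidding is not dominant.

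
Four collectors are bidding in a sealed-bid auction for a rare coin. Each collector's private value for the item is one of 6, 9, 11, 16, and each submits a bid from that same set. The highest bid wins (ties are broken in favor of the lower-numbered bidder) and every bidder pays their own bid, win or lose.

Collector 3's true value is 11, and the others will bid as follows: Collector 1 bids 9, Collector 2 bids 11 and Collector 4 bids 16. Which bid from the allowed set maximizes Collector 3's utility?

Bid 6: loses but pays 6, utility -6.
Bid 9: loses but pays 9, utility -9.
Bid 11: loses but pays 11, utility -11.
Bid 16: wins, pays 16, utility 11 - 16 = -5.
The best choice is 16 with utility -5.

16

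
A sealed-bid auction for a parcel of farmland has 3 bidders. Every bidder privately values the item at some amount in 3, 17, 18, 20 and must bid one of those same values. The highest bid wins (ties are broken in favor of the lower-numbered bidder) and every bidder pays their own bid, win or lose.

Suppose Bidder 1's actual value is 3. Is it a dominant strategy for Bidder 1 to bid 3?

Yes

Check each profile of the others' bids and compare truth against every alternative bid.
Others bid (3, 3): truth gives 0, best alternative gives -14.
Others bid (3, 20): truth gives -3, best alternative gives -17.
Others bid (17, 20): truth gives -3, best alternative gives -17.
Others bid (18, 20): truth gives -3, best alternative gives -17.
Others bid (20, 3): truth gives -3, best alternative gives -17.
Others bid (20, 17): truth gives -3, best alternative gives -17.
(Remaining 10 profiles checked similarly; truth is weakly best in each.)
In every case the truthful bid is at least as good as any alternative, so it is a dominant strategy.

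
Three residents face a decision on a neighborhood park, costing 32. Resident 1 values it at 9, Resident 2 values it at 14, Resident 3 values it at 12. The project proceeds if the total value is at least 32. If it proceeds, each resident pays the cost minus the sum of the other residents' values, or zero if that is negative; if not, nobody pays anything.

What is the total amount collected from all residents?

Total value 35 ≥ cost 32, so it is built.
Resident 1: others sum to 26; max(0, 32 - 26) = 6.
Resident 2: others sum to 21; max(0, 32 - 21) = 11.
Resident 3: others sum to 23; max(0, 32 - 23) = 9.
Total collected = 6 + 11 + 9 = 26.

26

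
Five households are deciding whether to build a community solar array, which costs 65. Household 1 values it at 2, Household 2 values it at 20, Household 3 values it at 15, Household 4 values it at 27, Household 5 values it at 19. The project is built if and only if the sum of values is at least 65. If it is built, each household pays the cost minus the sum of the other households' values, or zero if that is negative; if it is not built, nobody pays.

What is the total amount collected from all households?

12

Total value 83 ≥ cost 65, so it is built.
Household 1: others sum to 81; max(0, 65 - 81) = 0.
Household 2: others sum to 63; max(0, 65 - 63) = 2.
Household 3: others sum to 68; max(0, 65 - 68) = 0.
Household 4: others sum to 56; max(0, 65 - 56) = 9.
Household 5: others sum to 64; max(0, 65 - 64) = 1.
Total collected = 0 + 2 + 0 + 9 + 1 = 12.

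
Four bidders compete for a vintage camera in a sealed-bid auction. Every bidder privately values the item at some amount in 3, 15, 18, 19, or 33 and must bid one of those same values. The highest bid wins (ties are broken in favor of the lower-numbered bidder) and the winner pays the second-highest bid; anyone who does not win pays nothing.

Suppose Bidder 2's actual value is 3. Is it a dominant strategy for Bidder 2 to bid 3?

Yes

Check each profile of the others' bids and compare truth against every alternative bid.
Others bid (3, 3, 15): truth gives 0, best alternative gives -12.
Others bid (3, 15, 3): truth gives 0, best alternative gives -12.
Others bid (3, 15, 15): truth gives 0, best alternative gives -12.
Others bid (3, 3, 3): truth gives 0, best alternative gives 0.
Others bid (3, 3, 18): truth gives 0, best alternative gives 0.
Others bid (3, 3, 19): truth gives 0, best alternative gives 0.
(Remaining 119 profiles checked similarly; truth is weakly best in each.)
In every case the truthful bid is at least as good as any alternative, so it is a dominant strategy.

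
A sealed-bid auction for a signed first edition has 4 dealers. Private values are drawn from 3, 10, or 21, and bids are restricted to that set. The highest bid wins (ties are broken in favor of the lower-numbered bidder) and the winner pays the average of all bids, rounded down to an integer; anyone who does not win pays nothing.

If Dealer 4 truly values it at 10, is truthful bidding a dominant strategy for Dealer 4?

No

Consider the case where Dealer 1 bids 3, Dealer 2 bids 3 and Dealer 3 bids 10.
Truthful bid 10: loses, pays 0, utility 0.
Bid 21 instead: wins, pays 9, utility 10 - 9 = 1.
Since 1 > 0, bidding 21 is strictly better here, so truthful bidding is not dominant.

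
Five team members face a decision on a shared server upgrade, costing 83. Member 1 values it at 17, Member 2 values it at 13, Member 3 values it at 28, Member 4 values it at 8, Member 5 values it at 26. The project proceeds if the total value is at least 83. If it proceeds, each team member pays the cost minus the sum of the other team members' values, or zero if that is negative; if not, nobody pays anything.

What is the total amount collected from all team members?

Total value 92 ≥ cost 83, so it is built.
Member 1: others sum to 75; max(0, 83 - 75) = 8.
Member 2: others sum to 79; max(0, 83 - 79) = 4.
Member 3: others sum to 64; max(0, 83 - 64) = 19.
Member 4: others sum to 84; max(0, 83 - 84) = 0.
Member 5: others sum to 66; max(0, 83 - 66) = 17.
Total collected = 8 + 4 + 19 + 0 + 17 = 48.

48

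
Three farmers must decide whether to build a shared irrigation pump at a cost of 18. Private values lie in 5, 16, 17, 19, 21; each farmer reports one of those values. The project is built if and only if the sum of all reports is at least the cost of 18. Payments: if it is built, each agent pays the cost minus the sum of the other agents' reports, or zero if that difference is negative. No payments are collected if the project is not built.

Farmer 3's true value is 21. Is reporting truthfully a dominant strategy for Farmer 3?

Yes

Check each profile of the others' reports and compare truth against every alternative report.
Others report (5, 16): truth gives 21, best alternative gives 21.
Others report (5, 17): truth gives 21, best alternative gives 21.
Others report (5, 19): truth gives 21, best alternative gives 21.
Others report (5, 21): truth gives 21, best alternative gives 21.
Others report (16, 5): truth gives 21, best alternative gives 21.
Others report (16, 16): truth gives 21, best alternative gives 21.
(Remaining 19 profiles checked similarly; truth is weakly best in each.)
In every case the truthful report is at least as good as any alternative, so it is a dominant strategy.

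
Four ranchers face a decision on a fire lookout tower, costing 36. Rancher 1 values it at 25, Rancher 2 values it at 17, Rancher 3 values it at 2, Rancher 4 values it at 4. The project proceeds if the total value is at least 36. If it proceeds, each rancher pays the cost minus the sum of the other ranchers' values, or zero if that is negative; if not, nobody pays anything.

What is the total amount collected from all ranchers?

18

Total value 48 ≥ cost 36, so it is built.
Rancher 1: others sum to 23; max(0, 36 - 23) = 13.
Rancher 2: others sum to 31; max(0, 36 - 31) = 5.
Rancher 3: others sum to 46; max(0, 36 - 46) = 0.
Rancher 4: others sum to 44; max(0, 36 - 44) = 0.
Total collected = 13 + 5 + 0 + 0 = 18.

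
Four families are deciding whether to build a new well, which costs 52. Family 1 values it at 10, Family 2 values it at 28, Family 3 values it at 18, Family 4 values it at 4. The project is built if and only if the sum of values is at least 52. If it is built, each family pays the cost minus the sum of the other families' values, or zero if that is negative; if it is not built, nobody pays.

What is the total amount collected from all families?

Total value 60 ≥ cost 52, so it is built.
Family 1: others sum to 50; max(0, 52 - 50) = 2.
Family 2: others sum to 32; max(0, 52 - 32) = 20.
Family 3: others sum to 42; max(0, 52 - 42) = 10.
Family 4: others sum to 56; max(0, 52 - 56) = 0.
Total collected = 2 + 20 + 10 + 0 = 32.

32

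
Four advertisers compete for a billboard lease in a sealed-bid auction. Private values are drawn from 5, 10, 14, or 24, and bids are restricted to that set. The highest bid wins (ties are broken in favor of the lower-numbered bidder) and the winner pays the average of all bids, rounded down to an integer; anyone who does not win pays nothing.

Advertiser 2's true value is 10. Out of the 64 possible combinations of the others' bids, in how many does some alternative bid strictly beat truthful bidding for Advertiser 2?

Others bid (5, 5, 14): truth gives 0; bid 14 gives 1 > 0. Violating.
Others bid (5, 14, 5): truth gives 0; bid 14 gives 1 > 0. Violating.
Others bid (10, 5, 5): truth gives 0; bid 14 gives 2 > 0. Violating.
Others bid (10, 5, 10): truth gives 0; bid 14 gives 1 > 0. Violating.
Others bid (5, 5, 5): truth gives 4; no alternative beats it.
Others bid (5, 5, 10): truth gives 3; no alternative beats it.
(Checking all 64 profiles: 5 have a profitable deviation, 59 do not.)

5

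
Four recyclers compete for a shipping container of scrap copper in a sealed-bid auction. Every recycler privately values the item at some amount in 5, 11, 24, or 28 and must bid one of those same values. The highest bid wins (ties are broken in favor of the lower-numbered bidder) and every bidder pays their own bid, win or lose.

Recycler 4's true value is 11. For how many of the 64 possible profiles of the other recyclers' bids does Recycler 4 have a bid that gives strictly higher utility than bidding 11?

Others bid (5, 5, 11): truth gives -11; bid 5 gives -5 > -11. Violating.
Others bid (5, 5, 24): truth gives -11; bid 5 gives -5 > -11. Violating.
Others bid (5, 5, 28): truth gives -11; bid 5 gives -5 > -11. Violating.
Others bid (5, 11, 5): truth gives -11; bid 5 gives -5 > -11. Violating.
Others bid (5, 5, 5): truth gives 0; no alternative beats it.
(Checking all 64 profiles: 63 have a profitable deviation, 1 does not.)

63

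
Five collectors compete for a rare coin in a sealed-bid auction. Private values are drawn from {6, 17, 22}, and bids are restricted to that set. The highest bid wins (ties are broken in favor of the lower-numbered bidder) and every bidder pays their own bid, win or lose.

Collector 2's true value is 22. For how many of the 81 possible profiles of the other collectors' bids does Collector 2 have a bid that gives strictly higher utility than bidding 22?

Others bid (6, 6, 6, 6): truth gives 0; bid 17 gives 5 > 0. Violating.
Others bid (6, 6, 6, 17): truth gives 0; bid 17 gives 5 > 0. Violating.
Others bid (6, 6, 17, 6): truth gives 0; bid 17 gives 5 > 0. Violating.
Others bid (6, 6, 17, 17): truth gives 0; bid 17 gives 5 > 0. Violating.
Others bid (6, 6, 6, 22): truth gives 0; no alternative beats it.
Others bid (6, 6, 17, 22): truth gives 0; no alternative beats it.
(Checking all 81 profiles: 35 have a profitable deviation, 46 do not.)

35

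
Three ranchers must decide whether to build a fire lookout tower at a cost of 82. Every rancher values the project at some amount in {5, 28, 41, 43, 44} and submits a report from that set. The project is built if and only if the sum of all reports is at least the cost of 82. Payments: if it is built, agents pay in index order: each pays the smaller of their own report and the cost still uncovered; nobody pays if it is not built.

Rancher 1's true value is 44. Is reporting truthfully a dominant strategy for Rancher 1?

Consider the case where Rancher 2 reports 5 and Rancher 3 reports 41.
Truthful report 44: project built, pays 44, utility 44 - 44 = 0.
Report 41 instead: project built, pays 41, utility 44 - 41 = 3.
Since 3 > 0, reporting 41 is strictly better here, so truthful reporting is not dominant.

No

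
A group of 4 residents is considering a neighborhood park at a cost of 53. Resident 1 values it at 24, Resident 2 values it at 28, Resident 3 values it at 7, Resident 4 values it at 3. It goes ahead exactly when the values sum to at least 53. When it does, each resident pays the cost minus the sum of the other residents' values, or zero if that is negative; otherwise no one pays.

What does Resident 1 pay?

15

Total value 62 ≥ cost 53, so the project is built.
The other residents' values sum to 38.
Cost minus that sum is 53 - 38 = 15.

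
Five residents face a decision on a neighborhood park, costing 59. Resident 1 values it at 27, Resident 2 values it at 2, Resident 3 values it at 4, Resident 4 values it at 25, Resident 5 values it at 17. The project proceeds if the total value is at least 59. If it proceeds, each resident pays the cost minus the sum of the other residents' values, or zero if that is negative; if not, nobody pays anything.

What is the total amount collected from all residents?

21

Total value 75 ≥ cost 59, so it is built.
Resident 1: others sum to 48; max(0, 59 - 48) = 11.
Resident 2: others sum to 73; max(0, 59 - 73) = 0.
Resident 3: others sum to 71; max(0, 59 - 71) = 0.
Resident 4: others sum to 50; max(0, 59 - 50) = 9.
Resident 5: others sum to 58; max(0, 59 - 58) = 1.
Total collected = 11 + 0 + 0 + 9 + 1 = 21.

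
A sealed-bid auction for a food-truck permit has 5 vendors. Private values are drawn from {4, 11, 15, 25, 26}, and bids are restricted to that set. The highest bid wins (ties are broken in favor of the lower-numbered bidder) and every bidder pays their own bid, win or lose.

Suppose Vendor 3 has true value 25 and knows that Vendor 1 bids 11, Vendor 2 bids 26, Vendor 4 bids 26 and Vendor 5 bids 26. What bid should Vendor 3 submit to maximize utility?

4

Bid 4: loses but pays 4, utility -4.
Bid 11: loses but pays 11, utility -11.
Bid 15: loses but pays 15, utility -15.
Bid 25: loses but pays 25, utility -25.
Bid 26: loses but pays 26, utility -26.
The best choice is 4 with utility -4.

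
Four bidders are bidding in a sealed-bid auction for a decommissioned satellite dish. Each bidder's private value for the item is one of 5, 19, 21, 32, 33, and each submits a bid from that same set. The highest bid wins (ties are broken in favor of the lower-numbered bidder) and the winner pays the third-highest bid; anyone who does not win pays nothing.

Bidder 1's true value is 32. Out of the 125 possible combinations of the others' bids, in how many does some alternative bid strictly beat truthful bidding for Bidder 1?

Others bid (5, 5, 33): truth gives 0; bid 33 gives 27 > 0. Violating.
Others bid (5, 19, 33): truth gives 0; bid 33 gives 13 > 0. Violating.
Others bid (5, 21, 33): truth gives 0; bid 33 gives 11 > 0. Violating.
Others bid (5, 33, 5): truth gives 0; bid 33 gives 27 > 0. Violating.
Others bid (5, 5, 5): truth gives 27; no alternative beats it.
Others bid (5, 5, 19): truth gives 27; no alternative beats it.
(Checking all 125 profiles: 27 have a profitable deviation, 98 do not.)

27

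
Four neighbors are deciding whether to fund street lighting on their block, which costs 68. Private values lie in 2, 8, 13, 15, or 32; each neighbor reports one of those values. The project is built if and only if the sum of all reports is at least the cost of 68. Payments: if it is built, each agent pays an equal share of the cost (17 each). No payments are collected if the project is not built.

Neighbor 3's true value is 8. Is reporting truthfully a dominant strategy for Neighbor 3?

Consider the case where Neighbor 1 reports 13, Neighbor 2 reports 15 and Neighbor 4 reports 32.
Truthful report 8: project built, pays 17, utility 8 - 17 = -9.
Report 2 instead: project not built, utility 0.
Since 0 > -9, reporting 2 is strictly better here, so truthful reporting is not dominant.

No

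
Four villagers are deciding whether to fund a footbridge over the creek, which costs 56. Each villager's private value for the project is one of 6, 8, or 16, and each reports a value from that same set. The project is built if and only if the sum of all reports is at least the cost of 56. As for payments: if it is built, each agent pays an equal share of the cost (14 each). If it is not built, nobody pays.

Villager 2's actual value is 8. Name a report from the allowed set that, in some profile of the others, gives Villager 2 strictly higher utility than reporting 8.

Suppose Villager 1 reports 16, Villager 3 reports 16 and Villager 4 reports 16.
Report 8: project built, pays 14, utility 8 - 14 = -6.
Report 6: project not built, utility 0.
So reporting 6 beats truth here (0 > -6).

6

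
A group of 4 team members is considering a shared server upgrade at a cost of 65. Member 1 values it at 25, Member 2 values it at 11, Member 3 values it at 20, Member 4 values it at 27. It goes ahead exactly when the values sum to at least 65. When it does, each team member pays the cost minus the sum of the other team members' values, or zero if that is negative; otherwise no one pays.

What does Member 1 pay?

Total value 83 ≥ cost 65, so the project is built.
The other team members' values sum to 58.
Cost minus that sum is 65 - 58 = 7.

7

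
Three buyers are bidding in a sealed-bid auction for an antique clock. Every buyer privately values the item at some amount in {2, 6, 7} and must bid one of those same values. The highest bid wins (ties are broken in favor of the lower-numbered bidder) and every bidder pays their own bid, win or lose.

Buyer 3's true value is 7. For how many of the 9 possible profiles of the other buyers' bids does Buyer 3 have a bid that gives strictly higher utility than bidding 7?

Others bid (2, 2): truth gives 0; bid 6 gives 1 > 0. Violating.
Others bid (2, 7): truth gives -7; bid 2 gives -2 > -7. Violating.
Others bid (6, 7): truth gives -7; bid 2 gives -2 > -7. Violating.
Others bid (7, 2): truth gives -7; bid 2 gives -2 > -7. Violating.
Others bid (2, 6): truth gives 0; no alternative beats it.
Others bid (6, 2): truth gives 0; no alternative beats it.
(Checking all 9 profiles: 6 have a profitable deviation, 3 do not.)

6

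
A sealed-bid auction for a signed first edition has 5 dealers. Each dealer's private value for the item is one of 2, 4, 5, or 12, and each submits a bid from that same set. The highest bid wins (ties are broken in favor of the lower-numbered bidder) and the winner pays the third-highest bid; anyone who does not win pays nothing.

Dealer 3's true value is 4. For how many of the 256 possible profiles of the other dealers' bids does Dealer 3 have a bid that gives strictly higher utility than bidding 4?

Others bid (2, 2, 2, 5): truth gives 0; bid 5 gives 2 > 0. Violating.
Others bid (2, 2, 2, 12): truth gives 0; bid 12 gives 2 > 0. Violating.
Others bid (2, 2, 5, 2): truth gives 0; bid 5 gives 2 > 0. Violating.
Others bid (2, 2, 12, 2): truth gives 0; bid 12 gives 2 > 0. Violating.
Others bid (2, 2, 2, 2): truth gives 2; no alternative beats it.
Others bid (2, 2, 2, 4): truth gives 2; no alternative beats it.
(Checking all 256 profiles: 8 have a profitable deviation, 248 do not.)

8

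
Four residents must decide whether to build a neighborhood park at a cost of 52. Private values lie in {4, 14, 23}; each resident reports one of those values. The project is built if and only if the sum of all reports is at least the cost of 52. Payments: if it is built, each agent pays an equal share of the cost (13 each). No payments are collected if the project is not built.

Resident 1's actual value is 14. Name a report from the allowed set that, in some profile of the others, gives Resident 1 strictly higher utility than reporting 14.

23

Suppose Resident 2 reports 4, Resident 3 reports 4 and Resident 4 reports 23.
Report 14: project not built, utility 0.
Report 23: project built, pays 13, utility 14 - 13 = 1.
So reporting 23 beats truth here (1 > 0).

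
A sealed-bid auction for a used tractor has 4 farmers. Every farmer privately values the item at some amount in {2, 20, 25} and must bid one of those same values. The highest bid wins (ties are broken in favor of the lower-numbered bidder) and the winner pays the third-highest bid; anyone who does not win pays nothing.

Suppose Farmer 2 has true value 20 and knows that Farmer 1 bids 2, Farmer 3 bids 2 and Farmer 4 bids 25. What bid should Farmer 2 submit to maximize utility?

25

Bid 2: loses, pays 0, utility 0.
Bid 20: loses, pays 0, utility 0.
Bid 25: wins, pays 2, utility 20 - 2 = 18.
The best choice is 25 with utility 18.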